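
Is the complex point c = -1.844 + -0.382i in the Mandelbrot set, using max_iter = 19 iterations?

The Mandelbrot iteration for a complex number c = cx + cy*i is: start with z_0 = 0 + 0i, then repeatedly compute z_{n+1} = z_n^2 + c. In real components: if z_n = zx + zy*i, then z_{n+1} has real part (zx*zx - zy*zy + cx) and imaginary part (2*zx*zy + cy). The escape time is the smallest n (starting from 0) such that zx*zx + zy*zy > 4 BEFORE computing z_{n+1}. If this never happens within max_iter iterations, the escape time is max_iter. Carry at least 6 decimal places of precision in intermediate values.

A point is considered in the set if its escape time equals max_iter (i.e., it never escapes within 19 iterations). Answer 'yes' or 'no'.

z_0 = 0 + 0i, c = -1.8440 + -0.3820i
Iter 1: z = -1.8440 + -0.3820i, |z|^2 = 3.5463
Iter 2: z = 1.4104 + 1.0268i, |z|^2 = 3.0436
Iter 3: z = -0.9091 + 2.5145i, |z|^2 = 7.1490
Escaped at iteration 3

Answer: no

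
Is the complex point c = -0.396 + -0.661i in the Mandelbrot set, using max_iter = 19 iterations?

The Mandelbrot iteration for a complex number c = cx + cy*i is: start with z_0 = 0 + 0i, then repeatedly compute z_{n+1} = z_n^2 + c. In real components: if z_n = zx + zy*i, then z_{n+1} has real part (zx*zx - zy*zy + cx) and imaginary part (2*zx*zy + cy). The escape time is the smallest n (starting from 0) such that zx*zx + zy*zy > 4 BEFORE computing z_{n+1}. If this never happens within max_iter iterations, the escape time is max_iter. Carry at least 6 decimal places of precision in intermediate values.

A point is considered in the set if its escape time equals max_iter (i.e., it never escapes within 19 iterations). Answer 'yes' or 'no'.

z_0 = 0 + 0i, c = -0.3960 + -0.6610i
Iter 1: z = -0.3960 + -0.6610i, |z|^2 = 0.5937
Iter 2: z = -0.6761 + -0.1375i, |z|^2 = 0.4760
Iter 3: z = 0.0422 + -0.4751i, |z|^2 = 0.2275
Iter 4: z = -0.6199 + -0.7011i, |z|^2 = 0.8759
Iter 5: z = -0.5032 + 0.2083i, |z|^2 = 0.2966
Iter 6: z = -0.1861 + -0.8706i, |z|^2 = 0.7926
Iter 7: z = -1.1194 + -0.3369i, |z|^2 = 1.3665
Iter 8: z = 0.7434 + 0.0933i, |z|^2 = 0.5614
Iter 9: z = 0.1480 + -0.5223i, |z|^2 = 0.2947
Iter 10: z = -0.6469 + -0.8156i, |z|^2 = 1.0837
Iter 11: z = -0.6427 + 0.3943i, |z|^2 = 0.5685
Iter 12: z = -0.1384 + -1.1678i, |z|^2 = 1.3829
Iter 13: z = -1.7406 + -0.3378i, |z|^2 = 3.1438
Iter 14: z = 2.5196 + 0.5150i, |z|^2 = 6.6135
Escaped at iteration 14

Answer: no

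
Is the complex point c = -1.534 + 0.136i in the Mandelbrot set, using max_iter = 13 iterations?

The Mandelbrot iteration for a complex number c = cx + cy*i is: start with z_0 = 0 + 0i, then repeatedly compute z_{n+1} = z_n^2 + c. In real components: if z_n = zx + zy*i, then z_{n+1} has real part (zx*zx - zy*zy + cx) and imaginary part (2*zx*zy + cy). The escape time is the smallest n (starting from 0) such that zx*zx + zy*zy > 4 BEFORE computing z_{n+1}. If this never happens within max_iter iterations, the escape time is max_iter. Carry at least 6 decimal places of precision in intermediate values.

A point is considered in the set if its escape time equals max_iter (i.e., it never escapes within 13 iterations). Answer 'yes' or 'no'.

z_0 = 0 + 0i, c = -1.5340 + 0.1360i
Iter 1: z = -1.5340 + 0.1360i, |z|^2 = 2.3717
Iter 2: z = 0.8007 + -0.2812i, |z|^2 = 0.7202
Iter 3: z = -0.9720 + -0.3144i, |z|^2 = 1.0437
Iter 4: z = -0.6880 + 0.7472i, |z|^2 = 1.0315
Iter 5: z = -1.6190 + -0.8920i, |z|^2 = 3.4167
Iter 6: z = 0.2913 + 3.0243i, |z|^2 = 9.2314
Escaped at iteration 6

Answer: no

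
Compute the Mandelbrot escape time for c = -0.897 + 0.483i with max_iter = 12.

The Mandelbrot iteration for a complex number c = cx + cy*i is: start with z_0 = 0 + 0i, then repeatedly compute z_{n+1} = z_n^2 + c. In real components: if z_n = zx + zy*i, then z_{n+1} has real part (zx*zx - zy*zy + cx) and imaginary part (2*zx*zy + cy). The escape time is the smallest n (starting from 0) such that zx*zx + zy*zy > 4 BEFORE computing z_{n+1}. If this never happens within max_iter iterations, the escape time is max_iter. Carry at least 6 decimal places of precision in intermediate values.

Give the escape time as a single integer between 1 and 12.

z_0 = 0 + 0i, c = -0.8970 + 0.4830i
Iter 1: z = -0.8970 + 0.4830i, |z|^2 = 1.0379
Iter 2: z = -0.3257 + -0.3835i, |z|^2 = 0.2531
Iter 3: z = -0.9380 + 0.7328i, |z|^2 = 1.4168
Iter 4: z = -0.5541 + -0.8917i, |z|^2 = 1.1023
Iter 5: z = -1.3851 + 1.4713i, |z|^2 = 4.0833
Escaped at iteration 5

Answer: 5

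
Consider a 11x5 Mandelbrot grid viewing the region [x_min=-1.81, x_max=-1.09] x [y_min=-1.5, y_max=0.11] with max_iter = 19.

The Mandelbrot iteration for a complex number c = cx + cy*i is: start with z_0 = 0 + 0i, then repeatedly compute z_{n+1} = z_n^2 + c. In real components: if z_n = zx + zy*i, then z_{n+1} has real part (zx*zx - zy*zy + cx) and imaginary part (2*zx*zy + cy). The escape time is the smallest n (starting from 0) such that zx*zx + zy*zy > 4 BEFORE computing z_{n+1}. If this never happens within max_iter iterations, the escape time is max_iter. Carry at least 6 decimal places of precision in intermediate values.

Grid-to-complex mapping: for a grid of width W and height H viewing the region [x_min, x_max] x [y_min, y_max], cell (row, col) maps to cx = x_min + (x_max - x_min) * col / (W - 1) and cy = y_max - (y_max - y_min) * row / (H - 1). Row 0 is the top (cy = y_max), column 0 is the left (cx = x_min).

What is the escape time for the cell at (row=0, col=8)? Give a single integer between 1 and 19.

Answer: 19

Derivation:
z_0 = 0 + 0i, c = -1.2340 + 0.1100i
Iter 1: z = -1.2340 + 0.1100i, |z|^2 = 1.5349
Iter 2: z = 0.2767 + -0.1615i, |z|^2 = 0.1026
Iter 3: z = -1.1835 + 0.0207i, |z|^2 = 1.4012
Iter 4: z = 0.1663 + 0.0611i, |z|^2 = 0.0314
Iter 5: z = -1.2101 + 0.1303i, |z|^2 = 1.4813
Iter 6: z = 0.2133 + -0.2054i, |z|^2 = 0.0877
Iter 7: z = -1.2307 + 0.0224i, |z|^2 = 1.5151
Iter 8: z = 0.2801 + 0.0549i, |z|^2 = 0.0815
Iter 9: z = -1.1585 + 0.1408i, |z|^2 = 1.3620
Iter 10: z = 0.0884 + -0.2162i, |z|^2 = 0.0545
Iter 11: z = -1.2729 + 0.0718i, |z|^2 = 1.6255
Iter 12: z = 0.3812 + -0.0728i, |z|^2 = 0.1506
Iter 13: z = -1.0940 + 0.0545i, |z|^2 = 1.1998
Iter 14: z = -0.0401 + -0.0093i, |z|^2 = 0.0017
Iter 15: z = -1.2325 + 0.1107i, |z|^2 = 1.5313
Iter 16: z = 0.2727 + -0.1630i, |z|^2 = 0.1009
Iter 17: z = -1.1862 + 0.0211i, |z|^2 = 1.4075
Iter 18: z = 0.1726 + 0.0600i, |z|^2 = 0.0334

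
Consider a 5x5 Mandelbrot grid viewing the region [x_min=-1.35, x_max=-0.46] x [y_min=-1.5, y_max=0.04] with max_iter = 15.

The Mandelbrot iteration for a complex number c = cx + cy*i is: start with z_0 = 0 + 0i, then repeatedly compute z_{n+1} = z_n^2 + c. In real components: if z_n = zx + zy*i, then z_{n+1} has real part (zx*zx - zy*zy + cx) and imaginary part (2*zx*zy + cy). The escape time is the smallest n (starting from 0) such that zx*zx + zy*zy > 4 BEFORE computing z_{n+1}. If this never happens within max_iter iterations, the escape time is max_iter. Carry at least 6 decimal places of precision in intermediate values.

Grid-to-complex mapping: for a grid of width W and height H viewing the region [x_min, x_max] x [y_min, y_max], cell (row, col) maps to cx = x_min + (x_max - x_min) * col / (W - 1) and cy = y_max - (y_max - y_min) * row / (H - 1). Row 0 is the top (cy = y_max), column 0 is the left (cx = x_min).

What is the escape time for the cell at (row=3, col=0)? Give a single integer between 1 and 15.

z_0 = 0 + 0i, c = -1.3500 + -1.1150i
Iter 1: z = -1.3500 + -1.1150i, |z|^2 = 3.0657
Iter 2: z = -0.7707 + 1.8955i, |z|^2 = 4.1869
Escaped at iteration 2

Answer: 2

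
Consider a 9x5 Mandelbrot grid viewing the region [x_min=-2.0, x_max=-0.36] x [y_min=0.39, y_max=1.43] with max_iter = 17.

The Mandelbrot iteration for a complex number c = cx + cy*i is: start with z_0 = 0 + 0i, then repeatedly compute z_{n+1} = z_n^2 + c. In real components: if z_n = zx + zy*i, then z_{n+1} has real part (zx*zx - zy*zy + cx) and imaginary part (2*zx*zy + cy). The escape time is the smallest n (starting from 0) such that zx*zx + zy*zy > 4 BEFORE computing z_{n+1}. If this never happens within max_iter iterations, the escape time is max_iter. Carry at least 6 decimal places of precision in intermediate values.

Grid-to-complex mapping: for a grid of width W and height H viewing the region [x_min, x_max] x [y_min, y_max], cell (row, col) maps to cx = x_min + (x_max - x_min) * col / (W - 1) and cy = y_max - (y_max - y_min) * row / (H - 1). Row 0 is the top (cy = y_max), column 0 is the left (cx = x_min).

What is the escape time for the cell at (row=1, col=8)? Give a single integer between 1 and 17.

Answer: 3

Derivation:
z_0 = 0 + 0i, c = -0.3600 + 1.1700i
Iter 1: z = -0.3600 + 1.1700i, |z|^2 = 1.4985
Iter 2: z = -1.5993 + 0.3276i, |z|^2 = 2.6651
Iter 3: z = 2.0904 + 0.1221i, |z|^2 = 4.3849
Escaped at iteration 3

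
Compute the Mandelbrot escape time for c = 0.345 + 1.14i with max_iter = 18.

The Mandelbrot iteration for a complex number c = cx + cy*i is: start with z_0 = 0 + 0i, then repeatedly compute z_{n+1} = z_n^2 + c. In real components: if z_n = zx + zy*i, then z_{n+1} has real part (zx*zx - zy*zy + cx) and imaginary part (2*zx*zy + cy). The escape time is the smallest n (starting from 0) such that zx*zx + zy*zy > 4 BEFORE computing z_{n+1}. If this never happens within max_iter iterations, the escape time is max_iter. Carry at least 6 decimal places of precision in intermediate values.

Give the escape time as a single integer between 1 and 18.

z_0 = 0 + 0i, c = 0.3450 + 1.1400i
Iter 1: z = 0.3450 + 1.1400i, |z|^2 = 1.4186
Iter 2: z = -0.8356 + 1.9266i, |z|^2 = 4.4100
Escaped at iteration 2

Answer: 2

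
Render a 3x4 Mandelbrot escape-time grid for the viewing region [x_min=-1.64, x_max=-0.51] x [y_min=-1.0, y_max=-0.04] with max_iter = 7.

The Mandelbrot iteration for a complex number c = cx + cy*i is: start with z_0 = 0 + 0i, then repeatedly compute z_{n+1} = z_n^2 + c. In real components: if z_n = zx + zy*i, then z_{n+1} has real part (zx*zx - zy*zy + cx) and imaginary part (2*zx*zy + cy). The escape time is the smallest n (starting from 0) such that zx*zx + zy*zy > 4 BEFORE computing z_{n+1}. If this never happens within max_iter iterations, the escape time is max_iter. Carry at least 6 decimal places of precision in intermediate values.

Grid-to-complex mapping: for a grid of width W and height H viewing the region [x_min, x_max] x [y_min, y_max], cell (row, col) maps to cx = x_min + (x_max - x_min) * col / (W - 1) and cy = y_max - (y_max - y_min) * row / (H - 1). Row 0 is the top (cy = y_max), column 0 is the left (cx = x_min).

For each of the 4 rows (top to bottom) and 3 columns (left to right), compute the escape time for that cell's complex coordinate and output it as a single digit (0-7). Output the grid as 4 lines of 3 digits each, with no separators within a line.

Answer: 777
477
337
234

Derivation:
(row=0, col=0): c = -1.6400 + -0.0400i → escape time 7
(row=0, col=1): c = -1.0750 + -0.0400i → escape time 7
(row=0, col=2): c = -0.5100 + -0.0400i → escape time 7
(row=1, col=0): c = -1.6400 + -0.3600i → escape time 4
(row=1, col=1): c = -1.0750 + -0.3600i → escape time 7
(row=1, col=2): c = -0.5100 + -0.3600i → escape time 7
(row=2, col=0): c = -1.6400 + -0.6800i → escape time 3
(row=2, col=1): c = -1.0750 + -0.6800i → escape time 3
(row=2, col=2): c = -0.5100 + -0.6800i → escape time 7
(row=3, col=0): c = -1.6400 + -1.0000i → escape time 2
(row=3, col=1): c = -1.0750 + -1.0000i → escape time 3
(row=3, col=2): c = -0.5100 + -1.0000i → escape time 4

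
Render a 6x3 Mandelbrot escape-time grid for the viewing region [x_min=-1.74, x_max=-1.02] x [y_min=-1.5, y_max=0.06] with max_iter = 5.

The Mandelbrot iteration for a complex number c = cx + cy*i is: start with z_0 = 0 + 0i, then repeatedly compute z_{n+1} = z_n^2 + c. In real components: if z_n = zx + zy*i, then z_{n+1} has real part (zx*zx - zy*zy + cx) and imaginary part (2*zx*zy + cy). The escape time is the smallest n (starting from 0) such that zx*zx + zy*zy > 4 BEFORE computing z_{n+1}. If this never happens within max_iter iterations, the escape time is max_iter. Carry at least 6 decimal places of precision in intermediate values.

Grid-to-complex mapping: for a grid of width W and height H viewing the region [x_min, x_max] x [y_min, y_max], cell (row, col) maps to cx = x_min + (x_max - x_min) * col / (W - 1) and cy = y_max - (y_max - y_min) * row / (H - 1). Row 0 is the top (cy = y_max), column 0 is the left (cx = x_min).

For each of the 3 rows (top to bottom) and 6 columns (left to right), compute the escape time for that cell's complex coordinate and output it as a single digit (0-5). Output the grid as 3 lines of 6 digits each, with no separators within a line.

Answer: 555555
333334
111222

Derivation:
(row=0, col=0): c = -1.7400 + 0.0600i → escape time 5
(row=0, col=1): c = -1.5960 + 0.0600i → escape time 5
(row=0, col=2): c = -1.4520 + 0.0600i → escape time 5
(row=0, col=3): c = -1.3080 + 0.0600i → escape time 5
(row=0, col=4): c = -1.1640 + 0.0600i → escape time 5
(row=0, col=5): c = -1.0200 + 0.0600i → escape time 5
(row=1, col=0): c = -1.7400 + -0.7200i → escape time 3
(row=1, col=1): c = -1.5960 + -0.7200i → escape time 3
(row=1, col=2): c = -1.4520 + -0.7200i → escape time 3
(row=1, col=3): c = -1.3080 + -0.7200i → escape time 3
(row=1, col=4): c = -1.1640 + -0.7200i → escape time 3
(row=1, col=5): c = -1.0200 + -0.7200i → escape time 4
(row=2, col=0): c = -1.7400 + -1.5000i → escape time 1
(row=2, col=1): c = -1.5960 + -1.5000i → escape time 1
(row=2, col=2): c = -1.4520 + -1.5000i → escape time 1
(row=2, col=3): c = -1.3080 + -1.5000i → escape time 2
(row=2, col=4): c = -1.1640 + -1.5000i → escape time 2
(row=2, col=5): c = -1.0200 + -1.5000i → escape time 2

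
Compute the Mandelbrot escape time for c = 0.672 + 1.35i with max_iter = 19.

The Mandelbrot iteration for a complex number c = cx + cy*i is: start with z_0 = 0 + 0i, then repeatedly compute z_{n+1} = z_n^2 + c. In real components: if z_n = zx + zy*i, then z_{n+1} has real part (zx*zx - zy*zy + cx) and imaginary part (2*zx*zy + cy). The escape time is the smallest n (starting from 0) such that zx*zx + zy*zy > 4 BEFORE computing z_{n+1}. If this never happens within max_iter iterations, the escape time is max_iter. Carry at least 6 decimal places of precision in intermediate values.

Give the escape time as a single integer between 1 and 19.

z_0 = 0 + 0i, c = 0.6720 + 1.3500i
Iter 1: z = 0.6720 + 1.3500i, |z|^2 = 2.2741
Iter 2: z = -0.6989 + 3.1644i, |z|^2 = 10.5019
Escaped at iteration 2

Answer: 2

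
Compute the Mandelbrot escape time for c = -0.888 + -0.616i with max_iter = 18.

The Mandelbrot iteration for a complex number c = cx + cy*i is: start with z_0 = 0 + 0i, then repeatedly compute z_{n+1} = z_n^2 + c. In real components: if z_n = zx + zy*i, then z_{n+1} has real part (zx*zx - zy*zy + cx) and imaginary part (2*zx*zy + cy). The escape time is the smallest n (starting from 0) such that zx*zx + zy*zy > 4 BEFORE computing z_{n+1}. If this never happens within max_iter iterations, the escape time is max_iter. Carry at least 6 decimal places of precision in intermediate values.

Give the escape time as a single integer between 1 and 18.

z_0 = 0 + 0i, c = -0.8880 + -0.6160i
Iter 1: z = -0.8880 + -0.6160i, |z|^2 = 1.1680
Iter 2: z = -0.4789 + 0.4780i, |z|^2 = 0.4579
Iter 3: z = -0.8871 + -1.0739i, |z|^2 = 1.9402
Iter 4: z = -1.2541 + 1.2893i, |z|^2 = 3.2352
Iter 5: z = -0.9775 + -3.8500i, |z|^2 = 15.7780
Escaped at iteration 5

Answer: 5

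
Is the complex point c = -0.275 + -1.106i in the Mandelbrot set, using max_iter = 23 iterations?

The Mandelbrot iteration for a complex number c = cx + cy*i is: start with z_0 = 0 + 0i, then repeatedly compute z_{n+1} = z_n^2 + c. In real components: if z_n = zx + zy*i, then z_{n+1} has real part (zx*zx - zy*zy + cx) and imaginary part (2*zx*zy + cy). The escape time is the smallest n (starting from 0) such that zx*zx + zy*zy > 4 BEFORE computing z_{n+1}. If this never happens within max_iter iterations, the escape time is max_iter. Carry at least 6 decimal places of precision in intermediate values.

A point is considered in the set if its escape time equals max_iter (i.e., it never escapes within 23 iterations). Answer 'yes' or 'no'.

Answer: no

Derivation:
z_0 = 0 + 0i, c = -0.2750 + -1.1060i
Iter 1: z = -0.2750 + -1.1060i, |z|^2 = 1.2989
Iter 2: z = -1.4226 + -0.4977i, |z|^2 = 2.2715
Iter 3: z = 1.5011 + 0.3101i, |z|^2 = 2.3495
Iter 4: z = 1.8822 + -0.1751i, |z|^2 = 3.5734
Iter 5: z = 3.2371 + -1.7652i, |z|^2 = 13.5943
Escaped at iteration 5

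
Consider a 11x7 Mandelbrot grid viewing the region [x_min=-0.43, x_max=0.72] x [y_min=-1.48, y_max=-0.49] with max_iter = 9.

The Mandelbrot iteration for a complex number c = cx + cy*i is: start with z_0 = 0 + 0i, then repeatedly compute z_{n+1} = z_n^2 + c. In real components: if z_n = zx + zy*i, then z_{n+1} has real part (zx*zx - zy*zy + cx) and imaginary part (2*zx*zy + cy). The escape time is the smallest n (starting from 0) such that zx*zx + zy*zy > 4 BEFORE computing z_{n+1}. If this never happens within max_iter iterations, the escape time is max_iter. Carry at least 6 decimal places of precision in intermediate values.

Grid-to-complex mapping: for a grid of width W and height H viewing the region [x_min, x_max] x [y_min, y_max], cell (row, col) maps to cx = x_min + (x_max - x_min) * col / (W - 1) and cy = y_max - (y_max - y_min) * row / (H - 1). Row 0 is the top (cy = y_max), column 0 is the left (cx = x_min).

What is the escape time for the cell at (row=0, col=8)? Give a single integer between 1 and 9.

Answer: 5

Derivation:
z_0 = 0 + 0i, c = 0.4900 + -0.4900i
Iter 1: z = 0.4900 + -0.4900i, |z|^2 = 0.4802
Iter 2: z = 0.4900 + -0.9702i, |z|^2 = 1.1814
Iter 3: z = -0.2112 + -1.4408i, |z|^2 = 2.1205
Iter 4: z = -1.5413 + 0.1186i, |z|^2 = 2.3896
Iter 5: z = 2.8515 + -0.8555i, |z|^2 = 8.8630
Escaped at iteration 5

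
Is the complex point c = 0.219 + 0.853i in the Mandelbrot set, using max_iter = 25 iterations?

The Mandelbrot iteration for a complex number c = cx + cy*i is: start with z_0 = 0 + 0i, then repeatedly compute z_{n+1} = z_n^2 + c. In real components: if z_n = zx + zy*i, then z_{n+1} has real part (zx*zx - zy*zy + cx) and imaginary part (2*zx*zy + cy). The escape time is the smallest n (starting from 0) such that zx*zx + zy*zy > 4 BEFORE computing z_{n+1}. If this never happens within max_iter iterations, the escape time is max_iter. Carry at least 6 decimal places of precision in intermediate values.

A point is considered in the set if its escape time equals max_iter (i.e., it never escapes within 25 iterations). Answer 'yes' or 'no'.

z_0 = 0 + 0i, c = 0.2190 + 0.8530i
Iter 1: z = 0.2190 + 0.8530i, |z|^2 = 0.7756
Iter 2: z = -0.4606 + 1.2266i, |z|^2 = 1.7168
Iter 3: z = -1.0734 + -0.2771i, |z|^2 = 1.2289
Iter 4: z = 1.2944 + 1.4478i, |z|^2 = 3.7716
Iter 5: z = -0.2017 + 4.6011i, |z|^2 = 21.2105
Escaped at iteration 5

Answer: no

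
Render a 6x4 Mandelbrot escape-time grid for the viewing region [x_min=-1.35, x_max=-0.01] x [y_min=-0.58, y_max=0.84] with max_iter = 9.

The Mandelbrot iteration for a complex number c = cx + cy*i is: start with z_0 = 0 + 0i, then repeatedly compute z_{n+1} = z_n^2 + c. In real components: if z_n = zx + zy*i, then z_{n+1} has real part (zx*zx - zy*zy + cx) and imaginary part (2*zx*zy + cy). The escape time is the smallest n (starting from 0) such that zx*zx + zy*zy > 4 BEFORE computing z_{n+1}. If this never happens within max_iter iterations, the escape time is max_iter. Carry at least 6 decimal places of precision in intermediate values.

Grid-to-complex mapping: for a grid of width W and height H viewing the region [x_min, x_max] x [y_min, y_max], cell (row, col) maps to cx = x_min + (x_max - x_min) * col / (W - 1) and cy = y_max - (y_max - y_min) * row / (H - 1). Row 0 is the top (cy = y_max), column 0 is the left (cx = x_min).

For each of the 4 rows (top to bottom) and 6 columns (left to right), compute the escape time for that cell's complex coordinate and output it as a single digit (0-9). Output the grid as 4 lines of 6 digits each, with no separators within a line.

Answer: 334499
688999
999999
345999

Derivation:
(row=0, col=0): c = -1.3500 + 0.8400i → escape time 3
(row=0, col=1): c = -1.0820 + 0.8400i → escape time 3
(row=0, col=2): c = -0.8140 + 0.8400i → escape time 4
(row=0, col=3): c = -0.5460 + 0.8400i → escape time 4
(row=0, col=4): c = -0.2780 + 0.8400i → escape time 9
(row=0, col=5): c = -0.0100 + 0.8400i → escape time 9
(row=1, col=0): c = -1.3500 + 0.3667i → escape time 6
(row=1, col=1): c = -1.0820 + 0.3667i → escape time 8
(row=1, col=2): c = -0.8140 + 0.3667i → escape time 8
(row=1, col=3): c = -0.5460 + 0.3667i → escape time 9
(row=1, col=4): c = -0.2780 + 0.3667i → escape time 9
(row=1, col=5): c = -0.0100 + 0.3667i → escape time 9
(row=2, col=0): c = -1.3500 + -0.1067i → escape time 9
(row=2, col=1): c = -1.0820 + -0.1067i → escape time 9
(row=2, col=2): c = -0.8140 + -0.1067i → escape time 9
(row=2, col=3): c = -0.5460 + -0.1067i → escape time 9
(row=2, col=4): c = -0.2780 + -0.1067i → escape time 9
(row=2, col=5): c = -0.0100 + -0.1067i → escape time 9
(row=3, col=0): c = -1.3500 + -0.5800i → escape time 3
(row=3, col=1): c = -1.0820 + -0.5800i → escape time 4
(row=3, col=2): c = -0.8140 + -0.5800i → escape time 5
(row=3, col=3): c = -0.5460 + -0.5800i → escape time 9
(row=3, col=4): c = -0.2780 + -0.5800i → escape time 9
(row=3, col=5): c = -0.0100 + -0.5800i → escape time 9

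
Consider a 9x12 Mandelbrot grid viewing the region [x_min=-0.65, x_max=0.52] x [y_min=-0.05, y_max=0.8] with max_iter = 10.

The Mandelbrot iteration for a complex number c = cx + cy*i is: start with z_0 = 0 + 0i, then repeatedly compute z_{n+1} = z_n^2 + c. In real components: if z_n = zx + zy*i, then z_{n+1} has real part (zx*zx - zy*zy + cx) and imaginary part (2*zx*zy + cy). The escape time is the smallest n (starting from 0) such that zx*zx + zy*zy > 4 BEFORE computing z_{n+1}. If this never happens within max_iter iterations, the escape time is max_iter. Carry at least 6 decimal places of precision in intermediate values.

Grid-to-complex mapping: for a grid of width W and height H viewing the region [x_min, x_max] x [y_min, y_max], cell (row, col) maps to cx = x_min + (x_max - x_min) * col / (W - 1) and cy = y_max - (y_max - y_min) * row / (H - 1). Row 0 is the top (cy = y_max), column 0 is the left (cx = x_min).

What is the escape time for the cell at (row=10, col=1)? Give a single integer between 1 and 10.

Answer: 10

Derivation:
z_0 = 0 + 0i, c = -0.5038 + 0.0273i
Iter 1: z = -0.5038 + 0.0273i, |z|^2 = 0.2545
Iter 2: z = -0.2507 + -0.0002i, |z|^2 = 0.0629
Iter 3: z = -0.4409 + 0.0274i, |z|^2 = 0.1951
Iter 4: z = -0.3101 + 0.0031i, |z|^2 = 0.0962
Iter 5: z = -0.4076 + 0.0253i, |z|^2 = 0.1668
Iter 6: z = -0.3383 + 0.0066i, |z|^2 = 0.1145
Iter 7: z = -0.3894 + 0.0228i, |z|^2 = 0.1521
Iter 8: z = -0.3527 + 0.0095i, |z|^2 = 0.1245
Iter 9: z = -0.3795 + 0.0206i, |z|^2 = 0.1444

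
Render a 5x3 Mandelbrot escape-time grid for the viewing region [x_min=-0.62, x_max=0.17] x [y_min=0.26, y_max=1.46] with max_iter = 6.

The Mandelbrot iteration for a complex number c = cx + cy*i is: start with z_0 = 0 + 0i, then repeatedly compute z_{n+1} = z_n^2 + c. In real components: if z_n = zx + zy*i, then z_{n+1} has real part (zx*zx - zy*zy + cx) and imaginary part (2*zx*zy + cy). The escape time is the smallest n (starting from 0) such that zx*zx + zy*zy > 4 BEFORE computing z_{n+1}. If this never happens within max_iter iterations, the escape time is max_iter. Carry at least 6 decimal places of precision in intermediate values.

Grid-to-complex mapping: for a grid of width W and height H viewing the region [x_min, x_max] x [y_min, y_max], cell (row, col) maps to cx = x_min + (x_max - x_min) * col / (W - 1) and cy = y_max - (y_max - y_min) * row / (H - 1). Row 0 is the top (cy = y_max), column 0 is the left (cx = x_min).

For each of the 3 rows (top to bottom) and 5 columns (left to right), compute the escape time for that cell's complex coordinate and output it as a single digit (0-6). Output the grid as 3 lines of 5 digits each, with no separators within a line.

Answer: 22222
45665
66666

Derivation:
(row=0, col=0): c = -0.6200 + 1.4600i → escape time 2
(row=0, col=1): c = -0.4225 + 1.4600i → escape time 2
(row=0, col=2): c = -0.2250 + 1.4600i → escape time 2
(row=0, col=3): c = -0.0275 + 1.4600i → escape time 2
(row=0, col=4): c = 0.1700 + 1.4600i → escape time 2
(row=1, col=0): c = -0.6200 + 0.8600i → escape time 4
(row=1, col=1): c = -0.4225 + 0.8600i → escape time 5
(row=1, col=2): c = -0.2250 + 0.8600i → escape time 6
(row=1, col=3): c = -0.0275 + 0.8600i → escape time 6
(row=1, col=4): c = 0.1700 + 0.8600i → escape time 5
(row=2, col=0): c = -0.6200 + 0.2600i → escape time 6
(row=2, col=1): c = -0.4225 + 0.2600i → escape time 6
(row=2, col=2): c = -0.2250 + 0.2600i → escape time 6
(row=2, col=3): c = -0.0275 + 0.2600i → escape time 6
(row=2, col=4): c = 0.1700 + 0.2600i → escape time 6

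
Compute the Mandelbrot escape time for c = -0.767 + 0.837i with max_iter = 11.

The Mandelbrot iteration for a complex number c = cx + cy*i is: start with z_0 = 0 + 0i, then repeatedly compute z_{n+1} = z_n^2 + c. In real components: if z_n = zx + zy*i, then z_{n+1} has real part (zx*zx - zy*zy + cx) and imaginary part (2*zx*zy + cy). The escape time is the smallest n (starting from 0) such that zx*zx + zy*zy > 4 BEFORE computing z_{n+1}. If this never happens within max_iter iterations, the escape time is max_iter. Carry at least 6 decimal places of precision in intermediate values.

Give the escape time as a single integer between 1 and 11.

Answer: 4

Derivation:
z_0 = 0 + 0i, c = -0.7670 + 0.8370i
Iter 1: z = -0.7670 + 0.8370i, |z|^2 = 1.2889
Iter 2: z = -0.8793 + -0.4470i, |z|^2 = 0.9729
Iter 3: z = -0.1936 + 1.6230i, |z|^2 = 2.6716
Iter 4: z = -3.3636 + 0.2084i, |z|^2 = 11.3575
Escaped at iteration 4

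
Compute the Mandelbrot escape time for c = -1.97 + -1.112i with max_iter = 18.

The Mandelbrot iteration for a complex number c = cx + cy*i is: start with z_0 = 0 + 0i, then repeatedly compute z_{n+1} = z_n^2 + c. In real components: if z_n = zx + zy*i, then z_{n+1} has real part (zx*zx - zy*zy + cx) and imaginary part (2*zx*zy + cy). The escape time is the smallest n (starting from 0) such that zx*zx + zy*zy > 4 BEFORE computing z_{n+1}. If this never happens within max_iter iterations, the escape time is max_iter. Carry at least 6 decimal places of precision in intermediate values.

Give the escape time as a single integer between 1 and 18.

Answer: 1

Derivation:
z_0 = 0 + 0i, c = -1.9700 + -1.1120i
Iter 1: z = -1.9700 + -1.1120i, |z|^2 = 5.1174
Escaped at iteration 1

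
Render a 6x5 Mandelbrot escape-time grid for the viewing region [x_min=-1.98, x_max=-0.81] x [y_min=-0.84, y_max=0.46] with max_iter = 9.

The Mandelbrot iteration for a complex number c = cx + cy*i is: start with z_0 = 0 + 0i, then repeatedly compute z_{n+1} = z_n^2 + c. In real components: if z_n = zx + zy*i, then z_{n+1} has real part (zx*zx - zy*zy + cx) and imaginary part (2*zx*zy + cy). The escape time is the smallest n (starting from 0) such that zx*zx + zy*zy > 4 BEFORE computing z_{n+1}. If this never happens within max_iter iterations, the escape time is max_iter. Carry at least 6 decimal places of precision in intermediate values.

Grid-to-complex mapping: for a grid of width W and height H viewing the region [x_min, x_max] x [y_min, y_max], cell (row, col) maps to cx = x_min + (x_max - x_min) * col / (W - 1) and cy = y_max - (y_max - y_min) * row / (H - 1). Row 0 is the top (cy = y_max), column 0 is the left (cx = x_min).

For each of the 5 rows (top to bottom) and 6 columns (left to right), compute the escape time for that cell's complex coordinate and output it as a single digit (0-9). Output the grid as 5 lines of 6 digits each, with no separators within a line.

(row=0, col=0): c = -1.9800 + 0.4600i → escape time 1
(row=0, col=1): c = -1.7460 + 0.4600i → escape time 3
(row=0, col=2): c = -1.5120 + 0.4600i → escape time 3
(row=0, col=3): c = -1.2780 + 0.4600i → escape time 5
(row=0, col=4): c = -1.0440 + 0.4600i → escape time 5
(row=0, col=5): c = -0.8100 + 0.4600i → escape time 6
(row=1, col=0): c = -1.9800 + 0.1350i → escape time 3
(row=1, col=1): c = -1.7460 + 0.1350i → escape time 4
(row=1, col=2): c = -1.5120 + 0.1350i → escape time 6
(row=1, col=3): c = -1.2780 + 0.1350i → escape time 9
(row=1, col=4): c = -1.0440 + 0.1350i → escape time 9
(row=1, col=5): c = -0.8100 + 0.1350i → escape time 9
(row=2, col=0): c = -1.9800 + -0.1900i → escape time 3
(row=2, col=1): c = -1.7460 + -0.1900i → escape time 4
(row=2, col=2): c = -1.5120 + -0.1900i → escape time 5
(row=2, col=3): c = -1.2780 + -0.1900i → escape time 9
(row=2, col=4): c = -1.0440 + -0.1900i → escape time 9
(row=2, col=5): c = -0.8100 + -0.1900i → escape time 9
(row=3, col=0): c = -1.9800 + -0.5150i → escape time 1
(row=3, col=1): c = -1.7460 + -0.5150i → escape time 3
(row=3, col=2): c = -1.5120 + -0.5150i → escape time 3
(row=3, col=3): c = -1.2780 + -0.5150i → escape time 4
(row=3, col=4): c = -1.0440 + -0.5150i → escape time 5
(row=3, col=5): c = -0.8100 + -0.5150i → escape time 6
(row=4, col=0): c = -1.9800 + -0.8400i → escape time 1
(row=4, col=1): c = -1.7460 + -0.8400i → escape time 2
(row=4, col=2): c = -1.5120 + -0.8400i → escape time 3
(row=4, col=3): c = -1.2780 + -0.8400i → escape time 3
(row=4, col=4): c = -1.0440 + -0.8400i → escape time 3
(row=4, col=5): c = -0.8100 + -0.8400i → escape time 4

Answer: 133556
346999
345999
133456
123334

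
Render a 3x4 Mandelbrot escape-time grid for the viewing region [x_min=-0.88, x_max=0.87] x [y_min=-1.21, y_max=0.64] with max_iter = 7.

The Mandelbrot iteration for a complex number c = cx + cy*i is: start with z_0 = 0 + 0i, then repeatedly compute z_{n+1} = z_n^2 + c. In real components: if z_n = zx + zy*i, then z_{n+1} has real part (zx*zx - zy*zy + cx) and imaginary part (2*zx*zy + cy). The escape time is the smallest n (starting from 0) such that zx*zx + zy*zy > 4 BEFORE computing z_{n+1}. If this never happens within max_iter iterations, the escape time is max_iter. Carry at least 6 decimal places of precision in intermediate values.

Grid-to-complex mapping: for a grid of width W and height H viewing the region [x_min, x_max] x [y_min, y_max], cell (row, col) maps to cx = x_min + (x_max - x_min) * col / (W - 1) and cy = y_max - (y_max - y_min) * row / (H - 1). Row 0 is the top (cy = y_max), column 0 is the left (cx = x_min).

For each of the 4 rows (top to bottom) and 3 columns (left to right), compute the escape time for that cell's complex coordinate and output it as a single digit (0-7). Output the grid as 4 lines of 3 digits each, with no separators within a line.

Answer: 572
773
572
332

Derivation:
(row=0, col=0): c = -0.8800 + 0.6400i → escape time 5
(row=0, col=1): c = -0.0050 + 0.6400i → escape time 7
(row=0, col=2): c = 0.8700 + 0.6400i → escape time 2
(row=1, col=0): c = -0.8800 + 0.0233i → escape time 7
(row=1, col=1): c = -0.0050 + 0.0233i → escape time 7
(row=1, col=2): c = 0.8700 + 0.0233i → escape time 3
(row=2, col=0): c = -0.8800 + -0.5933i → escape time 5
(row=2, col=1): c = -0.0050 + -0.5933i → escape time 7
(row=2, col=2): c = 0.8700 + -0.5933i → escape time 2
(row=3, col=0): c = -0.8800 + -1.2100i → escape time 3
(row=3, col=1): c = -0.0050 + -1.2100i → escape time 3
(row=3, col=2): c = 0.8700 + -1.2100i → escape time 2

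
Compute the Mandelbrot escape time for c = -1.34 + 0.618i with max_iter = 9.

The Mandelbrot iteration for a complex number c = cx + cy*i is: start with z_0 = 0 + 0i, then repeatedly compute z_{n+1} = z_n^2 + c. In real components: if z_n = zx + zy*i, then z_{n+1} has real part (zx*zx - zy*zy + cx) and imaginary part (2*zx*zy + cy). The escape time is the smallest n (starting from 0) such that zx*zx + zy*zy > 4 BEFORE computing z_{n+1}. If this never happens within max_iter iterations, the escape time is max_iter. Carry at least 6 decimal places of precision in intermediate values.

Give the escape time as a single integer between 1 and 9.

Answer: 3

Derivation:
z_0 = 0 + 0i, c = -1.3400 + 0.6180i
Iter 1: z = -1.3400 + 0.6180i, |z|^2 = 2.1775
Iter 2: z = 0.0737 + -1.0382i, |z|^2 = 1.0834
Iter 3: z = -2.4125 + 0.4650i, |z|^2 = 6.0365
Escaped at iteration 3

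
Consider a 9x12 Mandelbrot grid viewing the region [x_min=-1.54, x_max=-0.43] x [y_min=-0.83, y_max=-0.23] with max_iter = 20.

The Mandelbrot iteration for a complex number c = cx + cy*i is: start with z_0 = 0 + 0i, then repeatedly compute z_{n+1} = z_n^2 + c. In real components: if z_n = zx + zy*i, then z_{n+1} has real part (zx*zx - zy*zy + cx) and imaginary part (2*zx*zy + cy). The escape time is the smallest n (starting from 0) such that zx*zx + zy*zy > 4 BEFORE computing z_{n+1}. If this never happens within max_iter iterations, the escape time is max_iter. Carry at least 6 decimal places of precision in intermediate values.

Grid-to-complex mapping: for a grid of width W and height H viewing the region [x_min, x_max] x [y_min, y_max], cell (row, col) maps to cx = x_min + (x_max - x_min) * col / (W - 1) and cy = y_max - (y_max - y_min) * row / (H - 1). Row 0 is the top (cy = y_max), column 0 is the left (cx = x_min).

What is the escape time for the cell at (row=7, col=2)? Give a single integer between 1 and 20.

Answer: 3

Derivation:
z_0 = 0 + 0i, c = -1.2625 + -0.6118i
Iter 1: z = -1.2625 + -0.6118i, |z|^2 = 1.9682
Iter 2: z = -0.0429 + 0.9330i, |z|^2 = 0.8724
Iter 3: z = -2.1312 + -0.6919i, |z|^2 = 5.0207
Escaped at iteration 3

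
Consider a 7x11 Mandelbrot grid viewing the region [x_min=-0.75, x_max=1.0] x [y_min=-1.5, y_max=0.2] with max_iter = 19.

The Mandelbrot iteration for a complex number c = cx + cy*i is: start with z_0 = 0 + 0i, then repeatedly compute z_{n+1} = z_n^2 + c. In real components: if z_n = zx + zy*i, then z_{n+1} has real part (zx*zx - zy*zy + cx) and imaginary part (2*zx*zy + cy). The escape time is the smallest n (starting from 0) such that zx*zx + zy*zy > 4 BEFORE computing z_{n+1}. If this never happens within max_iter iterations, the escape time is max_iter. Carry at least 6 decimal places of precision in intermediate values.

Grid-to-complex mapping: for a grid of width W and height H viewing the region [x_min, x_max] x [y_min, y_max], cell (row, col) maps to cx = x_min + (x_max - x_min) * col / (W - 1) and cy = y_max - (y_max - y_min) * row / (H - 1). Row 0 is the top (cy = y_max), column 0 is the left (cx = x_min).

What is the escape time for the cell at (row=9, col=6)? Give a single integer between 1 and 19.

z_0 = 0 + 0i, c = 1.0000 + -1.3300i
Iter 1: z = 1.0000 + -1.3300i, |z|^2 = 2.7689
Iter 2: z = 0.2311 + -3.9900i, |z|^2 = 15.9735
Escaped at iteration 2

Answer: 2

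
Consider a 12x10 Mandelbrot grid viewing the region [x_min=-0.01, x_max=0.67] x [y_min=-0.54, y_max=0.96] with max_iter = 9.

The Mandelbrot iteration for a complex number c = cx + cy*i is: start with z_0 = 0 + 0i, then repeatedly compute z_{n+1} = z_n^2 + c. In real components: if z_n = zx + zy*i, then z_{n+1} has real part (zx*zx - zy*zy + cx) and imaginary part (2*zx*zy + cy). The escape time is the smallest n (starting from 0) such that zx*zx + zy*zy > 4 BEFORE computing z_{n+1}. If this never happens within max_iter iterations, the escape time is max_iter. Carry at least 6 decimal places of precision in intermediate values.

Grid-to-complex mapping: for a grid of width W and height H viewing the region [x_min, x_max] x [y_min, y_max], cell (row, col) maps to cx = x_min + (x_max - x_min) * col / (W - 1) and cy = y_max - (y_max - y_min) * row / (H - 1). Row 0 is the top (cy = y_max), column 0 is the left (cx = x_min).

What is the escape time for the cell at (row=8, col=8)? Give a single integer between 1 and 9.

z_0 = 0 + 0i, c = 0.4845 + -0.3733i
Iter 1: z = 0.4845 + -0.3733i, |z|^2 = 0.3742
Iter 2: z = 0.5800 + -0.7351i, |z|^2 = 0.8768
Iter 3: z = 0.2805 + -1.2260i, |z|^2 = 1.5818
Iter 4: z = -0.9399 + -1.0611i, |z|^2 = 2.0093
Iter 5: z = 0.2421 + 1.6212i, |z|^2 = 2.6870
Iter 6: z = -2.0853 + 0.4116i, |z|^2 = 4.5178
Escaped at iteration 6

Answer: 6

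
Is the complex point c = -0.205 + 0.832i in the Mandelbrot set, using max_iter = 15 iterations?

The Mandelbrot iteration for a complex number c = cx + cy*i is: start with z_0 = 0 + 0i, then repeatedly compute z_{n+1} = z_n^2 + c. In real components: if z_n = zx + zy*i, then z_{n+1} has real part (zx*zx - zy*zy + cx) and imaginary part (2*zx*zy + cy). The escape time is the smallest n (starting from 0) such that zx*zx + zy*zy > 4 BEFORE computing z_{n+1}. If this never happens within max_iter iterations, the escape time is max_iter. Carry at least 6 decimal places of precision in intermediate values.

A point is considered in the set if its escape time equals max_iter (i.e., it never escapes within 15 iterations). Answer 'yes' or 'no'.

z_0 = 0 + 0i, c = -0.2050 + 0.8320i
Iter 1: z = -0.2050 + 0.8320i, |z|^2 = 0.7342
Iter 2: z = -0.8552 + 0.4909i, |z|^2 = 0.9723
Iter 3: z = 0.2854 + -0.0076i, |z|^2 = 0.0815
Iter 4: z = -0.1236 + 0.8277i, |z|^2 = 0.7003
Iter 5: z = -0.8747 + 0.6274i, |z|^2 = 1.1588
Iter 6: z = 0.1666 + -0.2656i, |z|^2 = 0.0983
Iter 7: z = -0.2478 + 0.7435i, |z|^2 = 0.6142
Iter 8: z = -0.6964 + 0.4635i, |z|^2 = 0.6998
Iter 9: z = 0.0652 + 0.1864i, |z|^2 = 0.0390
Iter 10: z = -0.2355 + 0.8563i, |z|^2 = 0.7887
Iter 11: z = -0.8828 + 0.4287i, |z|^2 = 0.9630
Iter 12: z = 0.3906 + 0.0752i, |z|^2 = 0.1582
Iter 13: z = -0.0581 + 0.8907i, |z|^2 = 0.7968
Iter 14: z = -0.9950 + 0.7285i, |z|^2 = 1.5207
Did not escape in 15 iterations → in set

Answer: yes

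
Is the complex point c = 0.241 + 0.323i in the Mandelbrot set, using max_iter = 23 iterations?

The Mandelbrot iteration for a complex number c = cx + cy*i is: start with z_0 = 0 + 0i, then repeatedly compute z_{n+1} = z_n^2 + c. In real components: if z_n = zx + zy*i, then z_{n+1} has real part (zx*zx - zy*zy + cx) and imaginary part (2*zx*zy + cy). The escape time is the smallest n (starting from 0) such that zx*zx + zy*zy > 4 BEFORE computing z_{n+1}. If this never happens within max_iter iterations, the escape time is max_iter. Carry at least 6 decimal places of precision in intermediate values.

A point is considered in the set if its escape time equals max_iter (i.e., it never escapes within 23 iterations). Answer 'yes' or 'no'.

Answer: yes

Derivation:
z_0 = 0 + 0i, c = 0.2410 + 0.3230i
Iter 1: z = 0.2410 + 0.3230i, |z|^2 = 0.1624
Iter 2: z = 0.1948 + 0.4787i, |z|^2 = 0.2671
Iter 3: z = 0.0498 + 0.5095i, |z|^2 = 0.2620
Iter 4: z = -0.0161 + 0.3737i, |z|^2 = 0.1399
Iter 5: z = 0.1016 + 0.3110i, |z|^2 = 0.1070
Iter 6: z = 0.1546 + 0.3862i, |z|^2 = 0.1730
Iter 7: z = 0.1158 + 0.4424i, |z|^2 = 0.2091
Iter 8: z = 0.0587 + 0.4254i, |z|^2 = 0.1844
Iter 9: z = 0.0635 + 0.3729i, |z|^2 = 0.1431
Iter 10: z = 0.1060 + 0.3703i, |z|^2 = 0.1484
Iter 11: z = 0.1151 + 0.4015i, |z|^2 = 0.1744
Iter 12: z = 0.0931 + 0.4154i, |z|^2 = 0.1812
Iter 13: z = 0.0771 + 0.4003i, |z|^2 = 0.1662
Iter 14: z = 0.0867 + 0.3847i, |z|^2 = 0.1555
Iter 15: z = 0.1005 + 0.3897i, |z|^2 = 0.1620
Iter 16: z = 0.0992 + 0.4013i, |z|^2 = 0.1709
Iter 17: z = 0.0898 + 0.4026i, |z|^2 = 0.1702
Iter 18: z = 0.0869 + 0.3953i, |z|^2 = 0.1638
Iter 19: z = 0.0923 + 0.3917i, |z|^2 = 0.1620
Iter 20: z = 0.0961 + 0.3953i, |z|^2 = 0.1655
Iter 21: z = 0.0940 + 0.3990i, |z|^2 = 0.1680
Iter 22: z = 0.0907 + 0.3980i, |z|^2 = 0.1666
Did not escape in 23 iterations → in set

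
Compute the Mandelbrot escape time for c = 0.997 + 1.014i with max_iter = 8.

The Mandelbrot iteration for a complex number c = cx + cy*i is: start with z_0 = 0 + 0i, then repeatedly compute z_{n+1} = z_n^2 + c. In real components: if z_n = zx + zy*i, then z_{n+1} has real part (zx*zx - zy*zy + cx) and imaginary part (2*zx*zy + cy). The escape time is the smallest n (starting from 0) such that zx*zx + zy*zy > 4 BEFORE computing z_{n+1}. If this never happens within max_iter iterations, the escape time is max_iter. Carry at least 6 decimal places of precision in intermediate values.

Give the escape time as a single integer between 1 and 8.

z_0 = 0 + 0i, c = 0.9970 + 1.0140i
Iter 1: z = 0.9970 + 1.0140i, |z|^2 = 2.0222
Iter 2: z = 0.9628 + 3.0359i, |z|^2 = 10.1438
Escaped at iteration 2

Answer: 2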